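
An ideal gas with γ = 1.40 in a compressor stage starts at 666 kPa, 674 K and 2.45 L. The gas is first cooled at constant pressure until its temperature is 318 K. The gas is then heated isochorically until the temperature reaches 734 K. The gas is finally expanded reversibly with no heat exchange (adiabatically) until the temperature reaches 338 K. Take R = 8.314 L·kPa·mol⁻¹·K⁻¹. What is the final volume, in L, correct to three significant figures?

P constant ⇒ V ∝ T: P₂ = P₁; V₂ = V₁·(T₂/T₁) = 1.156 L.
V constant ⇒ P ∝ T: V₃ = V₂; P₃ = P₂·(T₃/T₂) = 1537 kPa.
Adiabatic (γ = 1.40), T V^(γ−1) and P V^γ constant: P₄ = P₃·(T₄/T₃)^(γ/(γ−1)) = 101.9 kPa; V₄ = V₃·(T₃/T₄)^(1/(γ−1)) = 8.033 L.

V₄ ≈ 8.03 L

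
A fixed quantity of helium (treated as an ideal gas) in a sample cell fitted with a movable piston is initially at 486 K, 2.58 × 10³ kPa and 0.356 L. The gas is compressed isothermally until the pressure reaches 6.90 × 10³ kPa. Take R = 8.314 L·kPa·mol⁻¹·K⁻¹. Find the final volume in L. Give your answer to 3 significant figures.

V₂ ≈ 0.133 L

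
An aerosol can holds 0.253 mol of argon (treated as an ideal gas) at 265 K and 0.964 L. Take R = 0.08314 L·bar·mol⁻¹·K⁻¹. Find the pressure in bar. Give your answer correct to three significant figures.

P ≈ 5.78 bar

PV = nRT ⇒ P = nRT/V = (0.253 × 0.08314 × 265) / 0.964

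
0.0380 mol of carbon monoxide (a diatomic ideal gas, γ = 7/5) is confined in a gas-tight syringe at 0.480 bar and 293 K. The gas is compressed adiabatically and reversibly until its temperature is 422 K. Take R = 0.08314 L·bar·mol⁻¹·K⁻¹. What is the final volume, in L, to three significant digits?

V₂ ≈ 0.775 L

From PV = nRT: V₁ = nRT₁/P₁ = 1.929 L.
Adiabatic (γ = 7/5), T V^(γ−1) and P V^γ constant: P₂ = P₁·(T₂/T₁)^(γ/(γ−1)) = 1.721 bar; V₂ = V₁·(T₁/T₂)^(1/(γ−1)) = 0.7747 L.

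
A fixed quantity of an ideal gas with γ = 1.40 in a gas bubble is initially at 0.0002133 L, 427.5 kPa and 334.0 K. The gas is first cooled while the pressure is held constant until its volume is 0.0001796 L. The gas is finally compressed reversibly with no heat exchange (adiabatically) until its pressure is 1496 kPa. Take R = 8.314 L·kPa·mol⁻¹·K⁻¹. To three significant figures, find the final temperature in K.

T₃ ≈ 402 K

Isobaric, so V/T is constant: P₂ = P₁; T₂ = T₁·(V₂/V₁) = 281.2 K.
Reversible adiabatic, γ = 1.40: T₃ = T₂·(P₃/P₂)^((γ−1)/γ) = 402.2 K; V₃ = V₂·(P₂/P₃)^(1/γ) = 7.341e-05 L.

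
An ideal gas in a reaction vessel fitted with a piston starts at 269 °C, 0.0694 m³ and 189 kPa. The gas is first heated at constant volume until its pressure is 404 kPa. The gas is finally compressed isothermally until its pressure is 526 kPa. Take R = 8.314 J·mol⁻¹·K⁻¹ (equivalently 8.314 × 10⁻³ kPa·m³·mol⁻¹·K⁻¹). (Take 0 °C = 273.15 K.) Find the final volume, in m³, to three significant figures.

Convert: T₁ = 542.1 K.
V constant ⇒ P ∝ T: V₂ = V₁; T₂ = T₁·(P₂/P₁) = 1159 K.
T constant ⇒ Boyle's law P V = const: T₃ = T₂; V₃ = V₂·(P₂/P₃) = 0.05330 m³.

V₃ ≈ 0.0533 m³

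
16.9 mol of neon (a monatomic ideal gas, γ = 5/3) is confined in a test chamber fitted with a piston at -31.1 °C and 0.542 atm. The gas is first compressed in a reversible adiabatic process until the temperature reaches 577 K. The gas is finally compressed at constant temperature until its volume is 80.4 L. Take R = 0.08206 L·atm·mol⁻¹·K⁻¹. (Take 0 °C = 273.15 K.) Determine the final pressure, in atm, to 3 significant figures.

P₃ ≈ 9.95 atm

Convert: T₁ = 242.0 K.
From PV = nRT: V₁ = nRT₁/P₁ = 619.3 L.
Adiabatic (γ = 5/3), T V^(γ−1) and P V^γ constant: P₂ = P₁·(T₂/T₁)^(γ/(γ−1)) = 4.755 atm; V₂ = V₁·(T₁/T₂)^(1/(γ−1)) = 168.3 L.
T constant ⇒ Boyle's law P V = const: T₃ = T₂; P₃ = P₂·(V₂/V₃) = 9.953 atm.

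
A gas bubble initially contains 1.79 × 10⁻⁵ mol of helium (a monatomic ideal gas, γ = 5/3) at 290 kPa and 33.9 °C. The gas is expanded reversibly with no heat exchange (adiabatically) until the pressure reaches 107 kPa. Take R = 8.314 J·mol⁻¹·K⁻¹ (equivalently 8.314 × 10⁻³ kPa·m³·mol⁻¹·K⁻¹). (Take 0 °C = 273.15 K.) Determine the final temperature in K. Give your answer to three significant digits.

T₂ ≈ 206 K

Convert: T₁ = 307.0 K.
From PV = nRT: V₁ = nRT₁/P₁ = 1.576e-07 m³.
Reversible adiabatic, γ = 5/3: T₂ = T₁·(P₂/P₁)^((γ−1)/γ) = 206.1 K; V₂ = V₁·(P₁/P₂)^(1/γ) = 2.866e-07 m³.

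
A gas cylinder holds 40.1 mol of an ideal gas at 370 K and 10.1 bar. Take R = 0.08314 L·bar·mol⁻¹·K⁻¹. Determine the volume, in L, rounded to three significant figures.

PV = nRT ⇒ V = nRT/P = (40.1 × 0.08314 × 370) / 10.1

V ≈ 122 L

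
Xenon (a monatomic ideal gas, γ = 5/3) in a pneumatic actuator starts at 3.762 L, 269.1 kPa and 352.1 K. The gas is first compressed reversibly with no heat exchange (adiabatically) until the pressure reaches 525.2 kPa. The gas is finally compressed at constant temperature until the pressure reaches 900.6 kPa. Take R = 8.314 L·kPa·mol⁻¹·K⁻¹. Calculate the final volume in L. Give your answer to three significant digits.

Adiabatic (γ = 5/3), T V^(γ−1) and P V^γ constant: T₂ = T₁·(P₂/P₁)^((γ−1)/γ) = 460.1 K; V₂ = V₁·(P₁/P₂)^(1/γ) = 2.519 L.
Isothermal, so P V is constant: T₃ = T₂; V₃ = V₂·(P₂/P₃) = 1.469 L.

V₃ ≈ 1.47 L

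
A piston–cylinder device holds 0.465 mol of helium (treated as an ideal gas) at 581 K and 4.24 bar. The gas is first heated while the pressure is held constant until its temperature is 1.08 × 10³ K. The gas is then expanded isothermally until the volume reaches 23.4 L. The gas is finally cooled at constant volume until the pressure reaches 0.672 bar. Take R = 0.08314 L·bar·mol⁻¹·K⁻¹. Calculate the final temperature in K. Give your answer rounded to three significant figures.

From PV = nRT: V₁ = nRT₁/P₁ = 5.298 L.
Isobaric, so V/T is constant: P₂ = P₁; V₂ = V₁·(T₂/T₁) = 9.847 L.
T constant ⇒ Boyle's law P V = const: T₃ = T₂; P₃ = P₂·(V₂/V₃) = 1.784 bar.
Isochoric, so P/T is constant: V₄ = V₃; T₄ = T₃·(P₄/P₃) = 406.7 K.

T₄ ≈ 407 K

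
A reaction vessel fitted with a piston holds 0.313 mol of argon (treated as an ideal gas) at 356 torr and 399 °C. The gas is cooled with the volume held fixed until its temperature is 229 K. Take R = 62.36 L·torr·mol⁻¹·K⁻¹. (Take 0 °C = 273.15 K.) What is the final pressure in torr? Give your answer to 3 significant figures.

P₂ ≈ 121 torr

Convert: T₁ = 672.1 K.
From PV = nRT: V₁ = nRT₁/P₁ = 36.85 L.
V constant ⇒ P ∝ T: V₂ = V₁; P₂ = P₁·(T₂/T₁) = 121.3 torr.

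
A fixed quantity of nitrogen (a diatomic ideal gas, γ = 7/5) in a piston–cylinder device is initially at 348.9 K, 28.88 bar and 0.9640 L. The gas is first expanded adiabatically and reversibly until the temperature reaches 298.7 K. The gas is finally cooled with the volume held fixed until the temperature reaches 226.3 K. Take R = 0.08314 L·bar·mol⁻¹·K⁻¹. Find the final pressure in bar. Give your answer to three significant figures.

Reversible adiabatic, γ = 7/5: P₂ = P₁·(T₂/T₁)^(γ/(γ−1)) = 16.77 bar; V₂ = V₁·(T₁/T₂)^(1/(γ−1)) = 1.421 L.
Isochoric, so P/T is constant: V₃ = V₂; P₃ = P₂·(T₃/T₂) = 12.70 bar.

P₃ ≈ 12.7 bar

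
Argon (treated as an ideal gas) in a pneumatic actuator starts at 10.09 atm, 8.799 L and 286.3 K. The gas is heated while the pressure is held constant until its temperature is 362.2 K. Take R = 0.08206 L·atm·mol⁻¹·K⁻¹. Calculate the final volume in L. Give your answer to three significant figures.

Isobaric, so V/T is constant: P₂ = P₁; V₂ = V₁·(T₂/T₁) = 11.13 L.

V₂ ≈ 11.1 L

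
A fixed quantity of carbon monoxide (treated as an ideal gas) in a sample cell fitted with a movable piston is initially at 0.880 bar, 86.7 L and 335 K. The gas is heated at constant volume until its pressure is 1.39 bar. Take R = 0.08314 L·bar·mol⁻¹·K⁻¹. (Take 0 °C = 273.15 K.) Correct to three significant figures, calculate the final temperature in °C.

Isochoric, so P/T is constant: V₂ = V₁; T₂ = T₁·(P₂/P₁) = 529.1 K.

T₂ ≈ 256 °C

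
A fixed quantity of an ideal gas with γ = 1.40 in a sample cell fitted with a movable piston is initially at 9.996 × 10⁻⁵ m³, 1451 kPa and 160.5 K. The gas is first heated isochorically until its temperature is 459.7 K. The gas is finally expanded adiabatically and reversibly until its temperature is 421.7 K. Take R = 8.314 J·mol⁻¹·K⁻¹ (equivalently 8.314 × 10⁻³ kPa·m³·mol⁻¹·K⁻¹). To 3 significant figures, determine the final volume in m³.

Isochoric, so P/T is constant: V₂ = V₁; P₂ = P₁·(T₂/T₁) = 4156 kPa.
Reversible adiabatic, γ = 1.40: P₃ = P₂·(T₃/T₂)^(γ/(γ−1)) = 3073 kPa; V₃ = V₂·(T₂/T₃)^(1/(γ−1)) = 0.0001240 m³.

V₃ ≈ 0.000124 m³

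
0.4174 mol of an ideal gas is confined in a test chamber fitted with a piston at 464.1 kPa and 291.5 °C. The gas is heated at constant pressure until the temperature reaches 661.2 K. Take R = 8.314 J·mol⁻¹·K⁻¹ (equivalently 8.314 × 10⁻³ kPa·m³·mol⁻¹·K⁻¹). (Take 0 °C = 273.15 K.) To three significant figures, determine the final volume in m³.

V₂ ≈ 0.00494 m³

Convert: T₁ = 564.6 K.
From PV = nRT: V₁ = nRT₁/P₁ = 0.004222 m³.
P constant ⇒ V ∝ T: P₂ = P₁; V₂ = V₁·(T₂/T₁) = 0.004944 m³.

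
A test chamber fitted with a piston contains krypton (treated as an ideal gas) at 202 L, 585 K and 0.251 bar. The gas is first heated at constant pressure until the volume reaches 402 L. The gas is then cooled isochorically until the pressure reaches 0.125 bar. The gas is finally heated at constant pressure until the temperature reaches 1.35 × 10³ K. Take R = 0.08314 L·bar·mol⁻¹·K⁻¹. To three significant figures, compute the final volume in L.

V₄ ≈ 936 L

P constant ⇒ V ∝ T: P₂ = P₁; T₂ = T₁·(V₂/V₁) = 1164 K.
V constant ⇒ P ∝ T: V₃ = V₂; T₃ = T₂·(P₃/P₂) = 579.8 K.
P constant ⇒ V ∝ T: P₄ = P₃; V₄ = V₃·(T₄/T₃) = 936.0 L.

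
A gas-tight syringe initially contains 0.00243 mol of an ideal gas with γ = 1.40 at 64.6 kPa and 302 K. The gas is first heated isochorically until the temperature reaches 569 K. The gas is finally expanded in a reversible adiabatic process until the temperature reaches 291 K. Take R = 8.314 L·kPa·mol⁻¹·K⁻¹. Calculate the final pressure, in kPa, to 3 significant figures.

P₃ ≈ 11.6 kPa

From PV = nRT: V₁ = nRT₁/P₁ = 0.09445 L.
V constant ⇒ P ∝ T: V₂ = V₁; P₂ = P₁·(T₂/T₁) = 121.7 kPa.
Adiabatic (γ = 1.40), T V^(γ−1) and P V^γ constant: P₃ = P₂·(T₃/T₂)^(γ/(γ−1)) = 11.64 kPa; V₃ = V₂·(T₂/T₃)^(1/(γ−1)) = 0.5049 L.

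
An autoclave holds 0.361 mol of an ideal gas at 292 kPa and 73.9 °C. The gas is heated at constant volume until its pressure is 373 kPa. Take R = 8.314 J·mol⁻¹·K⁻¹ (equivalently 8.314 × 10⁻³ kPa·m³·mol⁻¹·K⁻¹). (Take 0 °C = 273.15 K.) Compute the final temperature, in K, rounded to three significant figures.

T₂ ≈ 443 K

Convert: T₁ = 347.0 K.
From PV = nRT: V₁ = nRT₁/P₁ = 0.003567 m³.
Isochoric, so P/T is constant: V₂ = V₁; T₂ = T₁·(P₂/P₁) = 443.3 K.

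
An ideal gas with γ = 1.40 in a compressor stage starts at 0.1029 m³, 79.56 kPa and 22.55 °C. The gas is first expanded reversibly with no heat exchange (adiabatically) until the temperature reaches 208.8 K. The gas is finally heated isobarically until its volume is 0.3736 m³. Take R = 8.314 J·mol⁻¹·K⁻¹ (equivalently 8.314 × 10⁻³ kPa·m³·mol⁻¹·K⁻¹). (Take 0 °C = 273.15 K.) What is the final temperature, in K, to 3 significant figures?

Convert: T₁ = 295.7 K.
Adiabatic (γ = 1.40), T V^(γ−1) and P V^γ constant: P₂ = P₁·(T₂/T₁)^(γ/(γ−1)) = 23.54 kPa; V₂ = V₁·(T₁/T₂)^(1/(γ−1)) = 0.2456 m³.
Isobaric, so V/T is constant: P₃ = P₂; T₃ = T₂·(V₃/V₂) = 317.6 K.

T₃ ≈ 318 K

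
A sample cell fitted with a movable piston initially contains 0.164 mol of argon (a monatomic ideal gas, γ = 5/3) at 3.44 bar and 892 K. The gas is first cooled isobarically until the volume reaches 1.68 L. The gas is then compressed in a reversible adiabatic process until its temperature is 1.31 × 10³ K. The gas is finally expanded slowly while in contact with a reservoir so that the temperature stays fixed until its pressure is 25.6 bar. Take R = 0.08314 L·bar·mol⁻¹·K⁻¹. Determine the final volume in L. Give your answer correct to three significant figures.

V₄ ≈ 0.698 L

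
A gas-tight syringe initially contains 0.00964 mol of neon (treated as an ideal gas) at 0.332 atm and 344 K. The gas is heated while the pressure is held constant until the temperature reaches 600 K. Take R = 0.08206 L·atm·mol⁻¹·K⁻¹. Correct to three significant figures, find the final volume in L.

From PV = nRT: V₁ = nRT₁/P₁ = 0.8197 L.
Isobaric, so V/T is constant: P₂ = P₁; V₂ = V₁·(T₂/T₁) = 1.430 L.

V₂ ≈ 1.43 L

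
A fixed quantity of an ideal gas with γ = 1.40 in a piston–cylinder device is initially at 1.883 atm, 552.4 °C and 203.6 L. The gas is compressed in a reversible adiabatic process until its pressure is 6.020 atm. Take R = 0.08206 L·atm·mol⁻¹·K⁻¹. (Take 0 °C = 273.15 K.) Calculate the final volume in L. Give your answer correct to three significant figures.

V₂ ≈ 88.8 L

Convert: T₁ = 825.5 K.
Adiabatic (γ = 1.40), T V^(γ−1) and P V^γ constant: T₂ = T₁·(P₂/P₁)^((γ−1)/γ) = 1151 K; V₂ = V₁·(P₁/P₂)^(1/γ) = 88.77 L.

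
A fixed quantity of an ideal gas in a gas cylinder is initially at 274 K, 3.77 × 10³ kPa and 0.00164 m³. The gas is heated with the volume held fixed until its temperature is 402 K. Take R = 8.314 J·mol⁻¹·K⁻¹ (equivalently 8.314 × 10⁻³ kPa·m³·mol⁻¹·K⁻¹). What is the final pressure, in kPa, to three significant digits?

V constant ⇒ P ∝ T: V₂ = V₁; P₂ = P₁·(T₂/T₁) = 5531 kPa.

P₂ ≈ 5.53e+03 kPa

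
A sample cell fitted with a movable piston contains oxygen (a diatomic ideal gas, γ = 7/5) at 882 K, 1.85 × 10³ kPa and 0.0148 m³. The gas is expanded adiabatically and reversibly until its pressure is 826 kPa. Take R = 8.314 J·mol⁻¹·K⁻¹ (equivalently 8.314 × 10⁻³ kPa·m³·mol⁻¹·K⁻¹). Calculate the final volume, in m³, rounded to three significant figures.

V₂ ≈ 0.0263 m³

Reversible adiabatic, γ = 7/5: T₂ = T₁·(P₂/P₁)^((γ−1)/γ) = 700.5 K; V₂ = V₁·(P₁/P₂)^(1/γ) = 0.02633 m³.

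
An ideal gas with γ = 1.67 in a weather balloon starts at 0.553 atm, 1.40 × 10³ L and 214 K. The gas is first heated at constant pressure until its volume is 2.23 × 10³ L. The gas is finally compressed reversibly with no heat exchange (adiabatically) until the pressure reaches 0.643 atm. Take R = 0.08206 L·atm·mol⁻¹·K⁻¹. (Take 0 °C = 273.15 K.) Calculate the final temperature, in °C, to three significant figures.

T₃ ≈ 89.0 °C

Isobaric, so V/T is constant: P₂ = P₁; T₂ = T₁·(V₂/V₁) = 340.9 K.
Adiabatic (γ = 1.67), T V^(γ−1) and P V^γ constant: T₃ = T₂·(P₃/P₂)^((γ−1)/γ) = 362.1 K; V₃ = V₂·(P₂/P₃)^(1/γ) = 2037 L.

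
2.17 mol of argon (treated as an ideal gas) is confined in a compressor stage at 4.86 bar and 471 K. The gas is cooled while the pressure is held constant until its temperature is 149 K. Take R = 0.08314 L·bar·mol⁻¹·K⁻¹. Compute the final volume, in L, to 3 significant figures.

From PV = nRT: V₁ = nRT₁/P₁ = 17.48 L.
Isobaric, so V/T is constant: P₂ = P₁; V₂ = V₁·(T₂/T₁) = 5.531 L.

V₂ ≈ 5.53 L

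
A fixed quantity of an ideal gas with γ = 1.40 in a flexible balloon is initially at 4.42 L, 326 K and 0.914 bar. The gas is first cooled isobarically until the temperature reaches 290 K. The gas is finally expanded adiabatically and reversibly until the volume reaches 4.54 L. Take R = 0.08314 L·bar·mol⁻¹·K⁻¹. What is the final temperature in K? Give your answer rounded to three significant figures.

P constant ⇒ V ∝ T: P₂ = P₁; V₂ = V₁·(T₂/T₁) = 3.932 L.
Reversible adiabatic, γ = 1.40: T₃ = T₂·(V₂/V₃)^(γ−1) = 273.8 K; P₃ = P₂·(V₂/V₃)^γ = 0.7473 bar.

T₃ ≈ 274 K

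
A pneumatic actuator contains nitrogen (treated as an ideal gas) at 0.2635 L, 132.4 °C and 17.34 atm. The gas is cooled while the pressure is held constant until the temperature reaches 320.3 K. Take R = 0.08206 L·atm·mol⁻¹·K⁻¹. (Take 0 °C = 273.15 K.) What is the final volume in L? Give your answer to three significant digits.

V₂ ≈ 0.208 L

Convert: T₁ = 405.5 K.
P constant ⇒ V ∝ T: P₂ = P₁; V₂ = V₁·(T₂/T₁) = 0.2081 L.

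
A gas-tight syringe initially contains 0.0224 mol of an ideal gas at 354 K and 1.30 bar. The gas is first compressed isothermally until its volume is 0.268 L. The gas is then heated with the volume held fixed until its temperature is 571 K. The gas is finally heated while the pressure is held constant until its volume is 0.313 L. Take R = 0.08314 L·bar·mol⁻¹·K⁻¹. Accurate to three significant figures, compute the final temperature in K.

From PV = nRT: V₁ = nRT₁/P₁ = 0.5071 L.
Isothermal, so P V is constant: T₂ = T₁; P₂ = P₁·(V₁/V₂) = 2.460 bar.
Isochoric, so P/T is constant: V₃ = V₂; P₃ = P₂·(T₃/T₂) = 3.968 bar.
P constant ⇒ V ∝ T: P₄ = P₃; T₄ = T₃·(V₄/V₃) = 666.9 K.

T₄ ≈ 667 K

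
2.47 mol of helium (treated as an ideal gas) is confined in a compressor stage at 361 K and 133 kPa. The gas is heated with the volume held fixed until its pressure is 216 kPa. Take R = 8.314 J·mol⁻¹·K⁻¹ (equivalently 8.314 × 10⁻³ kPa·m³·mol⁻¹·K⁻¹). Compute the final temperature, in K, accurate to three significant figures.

From PV = nRT: V₁ = nRT₁/P₁ = 0.05574 m³.
V constant ⇒ P ∝ T: V₂ = V₁; T₂ = T₁·(P₂/P₁) = 586.3 K.

T₂ ≈ 586 K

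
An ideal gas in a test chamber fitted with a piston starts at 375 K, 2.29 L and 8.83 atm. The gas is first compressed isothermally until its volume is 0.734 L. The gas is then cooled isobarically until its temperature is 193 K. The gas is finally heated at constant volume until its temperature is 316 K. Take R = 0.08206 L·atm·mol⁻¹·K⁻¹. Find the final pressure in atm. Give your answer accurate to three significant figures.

P₄ ≈ 45.1 atm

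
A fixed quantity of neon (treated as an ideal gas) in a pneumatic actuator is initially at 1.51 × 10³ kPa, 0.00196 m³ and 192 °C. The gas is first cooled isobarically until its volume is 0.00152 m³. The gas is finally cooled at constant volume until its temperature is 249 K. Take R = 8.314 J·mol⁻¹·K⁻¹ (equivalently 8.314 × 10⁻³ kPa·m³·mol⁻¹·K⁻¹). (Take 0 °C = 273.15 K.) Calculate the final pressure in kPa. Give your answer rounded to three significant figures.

P₃ ≈ 1.04e+03 kPa

Convert: T₁ = 465.1 K.
P constant ⇒ V ∝ T: P₂ = P₁; T₂ = T₁·(V₂/V₁) = 360.7 K.
V constant ⇒ P ∝ T: V₃ = V₂; P₃ = P₂·(T₃/T₂) = 1042 kPa.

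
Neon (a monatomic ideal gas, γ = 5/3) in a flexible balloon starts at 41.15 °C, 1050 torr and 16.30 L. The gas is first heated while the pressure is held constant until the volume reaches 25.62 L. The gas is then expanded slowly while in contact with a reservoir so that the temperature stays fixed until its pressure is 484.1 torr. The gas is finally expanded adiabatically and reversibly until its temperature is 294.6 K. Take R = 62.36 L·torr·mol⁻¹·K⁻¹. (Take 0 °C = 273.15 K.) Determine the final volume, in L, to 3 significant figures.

V₄ ≈ 121 L

Convert: T₁ = 314.3 K.
P constant ⇒ V ∝ T: P₂ = P₁; T₂ = T₁·(V₂/V₁) = 494.0 K.
T constant ⇒ Boyle's law P V = const: T₃ = T₂; V₃ = V₂·(P₂/P₃) = 55.57 L.
Adiabatic (γ = 5/3), T V^(γ−1) and P V^γ constant: P₄ = P₃·(T₄/T₃)^(γ/(γ−1)) = 132.9 torr; V₄ = V₃·(T₃/T₄)^(1/(γ−1)) = 120.7 L.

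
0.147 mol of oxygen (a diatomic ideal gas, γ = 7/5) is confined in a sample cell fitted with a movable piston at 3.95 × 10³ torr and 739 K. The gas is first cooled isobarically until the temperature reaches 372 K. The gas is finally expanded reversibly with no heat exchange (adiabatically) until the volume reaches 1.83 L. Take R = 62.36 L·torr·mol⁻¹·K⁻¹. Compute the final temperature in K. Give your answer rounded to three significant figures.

From PV = nRT: V₁ = nRT₁/P₁ = 1.715 L.
Isobaric, so V/T is constant: P₂ = P₁; V₂ = V₁·(T₂/T₁) = 0.8633 L.
Reversible adiabatic, γ = 7/5: T₃ = T₂·(V₂/V₃)^(γ−1) = 275.4 K; P₃ = P₂·(V₂/V₃)^γ = 1380 torr.

T₃ ≈ 275 K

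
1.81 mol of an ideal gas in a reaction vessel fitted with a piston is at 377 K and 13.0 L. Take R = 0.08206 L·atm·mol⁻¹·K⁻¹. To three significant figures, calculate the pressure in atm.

PV = nRT ⇒ P = nRT/V = (1.81 × 0.08206 × 377) / 13.0

P ≈ 4.31 atm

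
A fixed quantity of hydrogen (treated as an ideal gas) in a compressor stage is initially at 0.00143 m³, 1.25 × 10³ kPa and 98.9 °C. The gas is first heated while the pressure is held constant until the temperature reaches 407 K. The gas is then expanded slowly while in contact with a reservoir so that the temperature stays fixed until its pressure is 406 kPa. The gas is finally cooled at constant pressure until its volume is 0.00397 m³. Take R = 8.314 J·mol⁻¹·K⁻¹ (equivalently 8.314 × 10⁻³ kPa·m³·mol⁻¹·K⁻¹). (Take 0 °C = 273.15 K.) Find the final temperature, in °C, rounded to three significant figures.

T₄ ≈ 62.3 °C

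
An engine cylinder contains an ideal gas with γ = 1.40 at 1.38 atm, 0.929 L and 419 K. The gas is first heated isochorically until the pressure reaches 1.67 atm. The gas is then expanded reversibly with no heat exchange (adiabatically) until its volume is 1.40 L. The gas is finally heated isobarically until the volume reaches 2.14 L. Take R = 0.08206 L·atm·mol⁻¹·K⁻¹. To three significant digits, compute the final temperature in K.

V constant ⇒ P ∝ T: V₂ = V₁; T₂ = T₁·(P₂/P₁) = 507.1 K.
Adiabatic (γ = 1.40), T V^(γ−1) and P V^γ constant: T₃ = T₂·(V₂/V₃)^(γ−1) = 430.3 K; P₃ = P₂·(V₂/V₃)^γ = 0.9405 atm.
Isobaric, so V/T is constant: P₄ = P₃; T₄ = T₃·(V₄/V₃) = 657.8 K.

T₄ ≈ 658 K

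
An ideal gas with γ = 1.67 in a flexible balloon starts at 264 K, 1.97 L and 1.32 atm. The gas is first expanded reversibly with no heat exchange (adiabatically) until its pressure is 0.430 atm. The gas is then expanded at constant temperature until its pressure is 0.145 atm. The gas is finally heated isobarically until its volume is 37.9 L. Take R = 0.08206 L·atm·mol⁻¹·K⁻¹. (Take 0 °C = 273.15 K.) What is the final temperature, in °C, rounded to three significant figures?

Adiabatic (γ = 1.67), T V^(γ−1) and P V^γ constant: T₂ = T₁·(P₂/P₁)^((γ−1)/γ) = 168.3 K; V₂ = V₁·(P₁/P₂)^(1/γ) = 3.856 L.
T constant ⇒ Boyle's law P V = const: T₃ = T₂; V₃ = V₂·(P₂/P₃) = 11.44 L.
P constant ⇒ V ∝ T: P₄ = P₃; T₄ = T₃·(V₄/V₃) = 557.9 K.

T₄ ≈ 285 °C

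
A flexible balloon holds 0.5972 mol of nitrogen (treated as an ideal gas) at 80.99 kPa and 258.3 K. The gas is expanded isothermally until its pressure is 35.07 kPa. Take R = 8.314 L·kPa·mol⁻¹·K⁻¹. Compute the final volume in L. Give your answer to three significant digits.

From PV = nRT: V₁ = nRT₁/P₁ = 15.84 L.
Isothermal, so P V is constant: T₂ = T₁; V₂ = V₁·(P₁/P₂) = 36.57 L.

V₂ ≈ 36.6 L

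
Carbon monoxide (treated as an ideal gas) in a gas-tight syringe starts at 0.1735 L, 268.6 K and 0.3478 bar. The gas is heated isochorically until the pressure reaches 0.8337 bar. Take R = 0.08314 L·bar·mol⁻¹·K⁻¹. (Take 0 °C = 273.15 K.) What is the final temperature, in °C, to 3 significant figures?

V constant ⇒ P ∝ T: V₂ = V₁; T₂ = T₁·(P₂/P₁) = 643.9 K.

T₂ ≈ 371 °C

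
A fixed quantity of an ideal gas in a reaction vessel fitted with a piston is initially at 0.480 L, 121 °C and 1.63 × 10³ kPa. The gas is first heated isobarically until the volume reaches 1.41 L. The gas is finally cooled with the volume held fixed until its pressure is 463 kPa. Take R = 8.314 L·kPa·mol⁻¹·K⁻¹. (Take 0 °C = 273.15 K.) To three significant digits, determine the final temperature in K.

T₃ ≈ 329 K

Convert: T₁ = 394.1 K.
Isobaric, so V/T is constant: P₂ = P₁; T₂ = T₁·(V₂/V₁) = 1158 K.
V constant ⇒ P ∝ T: V₃ = V₂; T₃ = T₂·(P₃/P₂) = 328.9 K.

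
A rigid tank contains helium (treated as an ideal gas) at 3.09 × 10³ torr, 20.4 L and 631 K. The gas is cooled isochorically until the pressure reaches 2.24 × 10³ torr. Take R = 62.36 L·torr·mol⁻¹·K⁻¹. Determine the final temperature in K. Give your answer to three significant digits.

T₂ ≈ 457 K

Isochoric, so P/T is constant: V₂ = V₁; T₂ = T₁·(P₂/P₁) = 457.4 K.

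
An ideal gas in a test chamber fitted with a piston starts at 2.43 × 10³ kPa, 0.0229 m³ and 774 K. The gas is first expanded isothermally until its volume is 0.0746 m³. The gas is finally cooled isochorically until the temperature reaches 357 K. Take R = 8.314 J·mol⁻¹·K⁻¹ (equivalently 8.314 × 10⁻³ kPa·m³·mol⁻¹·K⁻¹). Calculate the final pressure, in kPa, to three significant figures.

P₃ ≈ 344 kPa

T constant ⇒ Boyle's law P V = const: T₂ = T₁; P₂ = P₁·(V₁/V₂) = 745.9 kPa.
Isochoric, so P/T is constant: V₃ = V₂; P₃ = P₂·(T₃/T₂) = 344.1 kPa.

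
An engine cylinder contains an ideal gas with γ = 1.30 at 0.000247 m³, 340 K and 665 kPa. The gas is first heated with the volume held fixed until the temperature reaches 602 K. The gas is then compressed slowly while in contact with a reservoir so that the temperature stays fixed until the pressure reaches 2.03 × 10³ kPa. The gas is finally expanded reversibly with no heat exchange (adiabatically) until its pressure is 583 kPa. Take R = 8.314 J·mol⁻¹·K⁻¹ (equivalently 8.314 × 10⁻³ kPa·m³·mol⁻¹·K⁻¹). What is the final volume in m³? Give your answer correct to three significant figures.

V₄ ≈ 0.000374 m³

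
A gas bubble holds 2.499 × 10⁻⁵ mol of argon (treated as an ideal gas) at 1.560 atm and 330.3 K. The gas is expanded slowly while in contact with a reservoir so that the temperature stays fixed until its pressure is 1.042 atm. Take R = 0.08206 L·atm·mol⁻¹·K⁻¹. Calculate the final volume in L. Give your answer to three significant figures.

V₂ ≈ 0.000650 L

From PV = nRT: V₁ = nRT₁/P₁ = 0.0004342 L.
Isothermal, so P V is constant: T₂ = T₁; V₂ = V₁·(P₁/P₂) = 0.0006500 L.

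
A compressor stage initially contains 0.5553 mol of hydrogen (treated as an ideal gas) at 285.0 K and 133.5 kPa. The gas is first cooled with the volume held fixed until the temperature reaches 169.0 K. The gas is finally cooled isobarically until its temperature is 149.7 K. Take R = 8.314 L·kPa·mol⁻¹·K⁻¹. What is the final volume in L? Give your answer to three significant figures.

From PV = nRT: V₁ = nRT₁/P₁ = 9.856 L.
Isochoric, so P/T is constant: V₂ = V₁; P₂ = P₁·(T₂/T₁) = 79.16 kPa.
P constant ⇒ V ∝ T: P₃ = P₂; V₃ = V₂·(T₃/T₂) = 8.730 L.

V₃ ≈ 8.73 L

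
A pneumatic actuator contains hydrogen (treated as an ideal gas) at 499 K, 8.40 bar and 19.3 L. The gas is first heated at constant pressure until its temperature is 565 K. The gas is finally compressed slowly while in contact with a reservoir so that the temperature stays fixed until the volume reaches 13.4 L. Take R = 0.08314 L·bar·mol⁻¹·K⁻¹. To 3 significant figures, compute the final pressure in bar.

Isobaric, so V/T is constant: P₂ = P₁; V₂ = V₁·(T₂/T₁) = 21.85 L.
Isothermal, so P V is constant: T₃ = T₂; P₃ = P₂·(V₂/V₃) = 13.70 bar.

P₃ ≈ 13.7 bar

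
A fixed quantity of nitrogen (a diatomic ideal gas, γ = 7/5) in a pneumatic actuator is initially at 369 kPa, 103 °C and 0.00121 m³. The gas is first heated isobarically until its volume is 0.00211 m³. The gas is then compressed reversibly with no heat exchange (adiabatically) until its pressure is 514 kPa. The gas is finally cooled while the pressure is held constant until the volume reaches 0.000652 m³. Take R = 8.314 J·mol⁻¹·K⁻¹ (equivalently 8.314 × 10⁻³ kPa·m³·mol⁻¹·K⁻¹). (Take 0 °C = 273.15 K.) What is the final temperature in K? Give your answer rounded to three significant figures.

Convert: T₁ = 376.1 K.
P constant ⇒ V ∝ T: P₂ = P₁; T₂ = T₁·(V₂/V₁) = 655.9 K.
Adiabatic (γ = 7/5), T V^(γ−1) and P V^γ constant: T₃ = T₂·(P₃/P₂)^((γ−1)/γ) = 721.1 K; V₃ = V₂·(P₂/P₃)^(1/γ) = 0.001665 m³.
P constant ⇒ V ∝ T: P₄ = P₃; T₄ = T₃·(V₄/V₃) = 282.3 K.

T₄ ≈ 282 K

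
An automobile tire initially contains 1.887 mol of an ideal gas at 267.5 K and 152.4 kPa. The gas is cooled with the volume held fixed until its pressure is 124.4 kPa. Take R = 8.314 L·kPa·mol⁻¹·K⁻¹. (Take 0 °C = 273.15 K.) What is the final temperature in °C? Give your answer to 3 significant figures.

T₂ ≈ -54.8 °C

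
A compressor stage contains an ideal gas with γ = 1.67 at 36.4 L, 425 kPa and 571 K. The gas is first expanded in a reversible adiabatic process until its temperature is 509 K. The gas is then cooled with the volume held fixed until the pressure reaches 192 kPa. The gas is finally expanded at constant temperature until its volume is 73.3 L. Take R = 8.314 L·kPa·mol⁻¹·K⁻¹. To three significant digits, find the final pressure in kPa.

Reversible adiabatic, γ = 1.67: P₂ = P₁·(T₂/T₁)^(γ/(γ−1)) = 319.1 kPa; V₂ = V₁·(T₁/T₂)^(1/(γ−1)) = 43.21 L.
V constant ⇒ P ∝ T: V₃ = V₂; T₃ = T₂·(P₃/P₂) = 306.2 K.
T constant ⇒ Boyle's law P V = const: T₄ = T₃; P₄ = P₃·(V₃/V₄) = 113.2 kPa.

P₄ ≈ 113 kPa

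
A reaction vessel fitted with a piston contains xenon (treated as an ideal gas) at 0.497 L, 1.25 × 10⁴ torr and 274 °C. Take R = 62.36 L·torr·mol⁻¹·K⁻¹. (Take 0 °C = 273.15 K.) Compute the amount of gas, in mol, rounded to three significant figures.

n ≈ 0.182 mol

Convert: T = 547.15 K.
PV = nRT ⇒ n = PV/(RT) = (1.25e+04 × 0.497) / (62.36 × 547.15)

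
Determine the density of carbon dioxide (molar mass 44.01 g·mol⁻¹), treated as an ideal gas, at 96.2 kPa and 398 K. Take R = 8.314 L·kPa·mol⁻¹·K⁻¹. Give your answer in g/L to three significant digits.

ρ = PM/(RT) = (96.2 × 44.01) / (8.314 × 398.0)

ρ ≈ 1.28 g/L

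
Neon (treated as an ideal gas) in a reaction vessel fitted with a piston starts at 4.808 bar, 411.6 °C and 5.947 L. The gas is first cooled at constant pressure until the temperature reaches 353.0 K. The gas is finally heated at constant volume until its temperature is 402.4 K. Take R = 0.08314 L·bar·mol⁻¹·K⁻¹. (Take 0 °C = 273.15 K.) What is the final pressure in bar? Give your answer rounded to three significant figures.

P₃ ≈ 5.48 bar

Convert: T₁ = 684.8 K.
P constant ⇒ V ∝ T: P₂ = P₁; V₂ = V₁·(T₂/T₁) = 3.066 L.
Isochoric, so P/T is constant: V₃ = V₂; P₃ = P₂·(T₃/T₂) = 5.481 bar.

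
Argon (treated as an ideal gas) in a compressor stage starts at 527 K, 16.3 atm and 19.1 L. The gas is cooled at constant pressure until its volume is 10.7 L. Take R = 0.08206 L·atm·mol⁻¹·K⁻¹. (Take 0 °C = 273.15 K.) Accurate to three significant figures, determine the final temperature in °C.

T₂ ≈ 22.1 °C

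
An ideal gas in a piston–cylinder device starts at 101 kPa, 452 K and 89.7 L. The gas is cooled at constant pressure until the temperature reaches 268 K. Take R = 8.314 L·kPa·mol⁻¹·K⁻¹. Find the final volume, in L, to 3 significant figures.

P constant ⇒ V ∝ T: P₂ = P₁; V₂ = V₁·(T₂/T₁) = 53.18 L.

V₂ ≈ 53.2 L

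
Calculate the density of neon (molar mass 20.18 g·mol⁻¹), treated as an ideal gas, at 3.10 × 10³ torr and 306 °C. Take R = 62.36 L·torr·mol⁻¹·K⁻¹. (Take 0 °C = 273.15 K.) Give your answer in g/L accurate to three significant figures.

ρ = PM/(RT) = (3.10e+03 × 20.18) / (62.36 × 579.1)

ρ ≈ 1.73 g/L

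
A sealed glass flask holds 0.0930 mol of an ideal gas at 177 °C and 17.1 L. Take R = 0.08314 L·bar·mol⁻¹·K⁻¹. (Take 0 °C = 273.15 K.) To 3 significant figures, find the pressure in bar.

Convert: T = 450.15 K.
PV = nRT ⇒ P = nRT/V = (0.0930 × 0.08314 × 450.15) / 17.1

P ≈ 0.204 bar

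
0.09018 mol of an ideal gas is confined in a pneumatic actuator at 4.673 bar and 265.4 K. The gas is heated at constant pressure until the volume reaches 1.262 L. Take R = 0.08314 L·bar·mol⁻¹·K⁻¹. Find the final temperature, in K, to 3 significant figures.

From PV = nRT: V₁ = nRT₁/P₁ = 0.4258 L.
Isobaric, so V/T is constant: P₂ = P₁; T₂ = T₁·(V₂/V₁) = 786.6 K.

T₂ ≈ 787 K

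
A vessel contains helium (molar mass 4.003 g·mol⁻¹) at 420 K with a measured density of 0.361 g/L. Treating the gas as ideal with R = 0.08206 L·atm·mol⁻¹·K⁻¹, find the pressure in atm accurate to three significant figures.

P ≈ 3.11 atm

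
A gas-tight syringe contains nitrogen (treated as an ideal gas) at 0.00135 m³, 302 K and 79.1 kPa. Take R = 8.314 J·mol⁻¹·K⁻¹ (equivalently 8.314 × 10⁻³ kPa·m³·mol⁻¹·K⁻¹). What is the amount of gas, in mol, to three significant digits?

n ≈ 0.0425 mol

PV = nRT ⇒ n = PV/(RT) = (79.1 × 0.00135) / (8.314 × 10⁻³ × 302)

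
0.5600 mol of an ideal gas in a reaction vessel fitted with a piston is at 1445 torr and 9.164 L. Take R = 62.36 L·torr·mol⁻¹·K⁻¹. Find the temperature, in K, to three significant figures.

T ≈ 379 K

PV = nRT ⇒ T = PV/(nR) = (1445 × 9.164) / (0.5600 × 62.36)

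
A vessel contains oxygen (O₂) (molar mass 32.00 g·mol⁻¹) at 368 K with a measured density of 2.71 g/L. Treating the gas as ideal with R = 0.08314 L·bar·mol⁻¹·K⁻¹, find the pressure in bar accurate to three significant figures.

P ≈ 2.59 bar

ρ = PM/(RT) ⇒ P = ρRT/M = (2.71 × 0.08314 × 368.0) / 32.00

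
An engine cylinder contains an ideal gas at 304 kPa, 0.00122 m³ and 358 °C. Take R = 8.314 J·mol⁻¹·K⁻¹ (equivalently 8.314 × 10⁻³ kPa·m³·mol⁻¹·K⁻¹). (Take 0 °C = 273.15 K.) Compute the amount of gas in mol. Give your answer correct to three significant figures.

n ≈ 0.0707 mol

Convert: T = 631.15 K.
PV = nRT ⇒ n = PV/(RT) = (304 × 0.00122) / (8.314 × 10⁻³ × 631.15)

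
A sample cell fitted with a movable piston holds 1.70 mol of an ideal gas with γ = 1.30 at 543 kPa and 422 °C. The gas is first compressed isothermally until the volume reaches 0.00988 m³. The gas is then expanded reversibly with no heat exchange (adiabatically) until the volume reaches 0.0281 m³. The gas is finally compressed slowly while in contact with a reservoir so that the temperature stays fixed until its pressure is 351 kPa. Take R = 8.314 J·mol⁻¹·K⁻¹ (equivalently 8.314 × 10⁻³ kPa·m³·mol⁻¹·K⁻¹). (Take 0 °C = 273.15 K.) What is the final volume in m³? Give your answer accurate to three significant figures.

Convert: T₁ = 695.1 K.
From PV = nRT: V₁ = nRT₁/P₁ = 0.01809 m³.
T constant ⇒ Boyle's law P V = const: T₂ = T₁; P₂ = P₁·(V₁/V₂) = 994.4 kPa.
Adiabatic (γ = 1.30), T V^(γ−1) and P V^γ constant: T₃ = T₂·(V₂/V₃)^(γ−1) = 508.0 K; P₃ = P₂·(V₂/V₃)^γ = 255.5 kPa.
Isothermal, so P V is constant: T₄ = T₃; V₄ = V₃·(P₃/P₄) = 0.02046 m³.

V₄ ≈ 0.0205 m³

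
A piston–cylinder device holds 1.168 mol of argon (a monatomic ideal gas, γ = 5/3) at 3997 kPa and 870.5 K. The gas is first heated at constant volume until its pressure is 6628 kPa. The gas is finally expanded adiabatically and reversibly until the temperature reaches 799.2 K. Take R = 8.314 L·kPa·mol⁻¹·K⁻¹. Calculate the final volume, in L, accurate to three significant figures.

V₃ ≈ 5.13 L

From PV = nRT: V₁ = nRT₁/P₁ = 2.115 L.
V constant ⇒ P ∝ T: V₂ = V₁; T₂ = T₁·(P₂/P₁) = 1444 K.
Reversible adiabatic, γ = 5/3: P₃ = P₂·(T₃/T₂)^(γ/(γ−1)) = 1512 kPa; V₃ = V₂·(T₂/T₃)^(1/(γ−1)) = 5.134 L.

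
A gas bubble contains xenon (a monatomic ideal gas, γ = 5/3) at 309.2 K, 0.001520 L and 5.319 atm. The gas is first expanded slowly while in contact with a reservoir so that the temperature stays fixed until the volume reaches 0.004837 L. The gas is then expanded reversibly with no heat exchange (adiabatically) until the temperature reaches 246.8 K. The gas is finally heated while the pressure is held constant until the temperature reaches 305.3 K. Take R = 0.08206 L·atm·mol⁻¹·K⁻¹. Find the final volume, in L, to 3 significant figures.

Isothermal, so P V is constant: T₂ = T₁; P₂ = P₁·(V₁/V₂) = 1.671 atm.
Reversible adiabatic, γ = 5/3: P₃ = P₂·(T₃/T₂)^(γ/(γ−1)) = 0.9514 atm; V₃ = V₂·(T₂/T₃)^(1/(γ−1)) = 0.006783 L.
Isobaric, so V/T is constant: P₄ = P₃; V₄ = V₃·(T₄/T₃) = 0.008391 L.

V₄ ≈ 0.00839 L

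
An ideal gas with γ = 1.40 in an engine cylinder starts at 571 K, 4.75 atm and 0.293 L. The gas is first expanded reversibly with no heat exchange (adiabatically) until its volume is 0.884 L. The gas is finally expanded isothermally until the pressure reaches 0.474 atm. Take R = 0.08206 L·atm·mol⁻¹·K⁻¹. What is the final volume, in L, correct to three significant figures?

V₃ ≈ 1.89 L

Reversible adiabatic, γ = 1.40: T₂ = T₁·(V₁/V₂)^(γ−1) = 367.1 K; P₂ = P₁·(V₁/V₂)^γ = 1.012 atm.
Isothermal, so P V is constant: T₃ = T₂; V₃ = V₂·(P₂/P₃) = 1.888 L.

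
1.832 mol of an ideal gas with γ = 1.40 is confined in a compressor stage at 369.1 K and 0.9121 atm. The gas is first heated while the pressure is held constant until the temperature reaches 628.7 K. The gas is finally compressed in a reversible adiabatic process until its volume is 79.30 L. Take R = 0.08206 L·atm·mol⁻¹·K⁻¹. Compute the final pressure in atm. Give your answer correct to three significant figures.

P₃ ≈ 1.33 atm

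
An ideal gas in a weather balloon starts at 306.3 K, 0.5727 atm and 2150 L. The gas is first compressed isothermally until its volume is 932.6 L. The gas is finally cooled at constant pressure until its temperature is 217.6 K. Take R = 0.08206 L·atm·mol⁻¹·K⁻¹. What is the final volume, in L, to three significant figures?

V₃ ≈ 663 L

Isothermal, so P V is constant: T₂ = T₁; P₂ = P₁·(V₁/V₂) = 1.320 atm.
P constant ⇒ V ∝ T: P₃ = P₂; V₃ = V₂·(T₃/T₂) = 662.5 L.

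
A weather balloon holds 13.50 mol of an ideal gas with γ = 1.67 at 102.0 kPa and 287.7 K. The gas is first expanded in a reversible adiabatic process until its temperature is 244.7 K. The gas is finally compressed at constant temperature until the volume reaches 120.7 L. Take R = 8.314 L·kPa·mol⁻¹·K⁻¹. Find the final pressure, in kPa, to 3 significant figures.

From PV = nRT: V₁ = nRT₁/P₁ = 316.6 L.
Reversible adiabatic, γ = 1.67: P₂ = P₁·(T₂/T₁)^(γ/(γ−1)) = 68.13 kPa; V₂ = V₁·(T₁/T₂)^(1/(γ−1)) = 403.1 L.
Isothermal, so P V is constant: T₃ = T₂; P₃ = P₂·(V₂/V₃) = 227.5 kPa.

P₃ ≈ 228 kPa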